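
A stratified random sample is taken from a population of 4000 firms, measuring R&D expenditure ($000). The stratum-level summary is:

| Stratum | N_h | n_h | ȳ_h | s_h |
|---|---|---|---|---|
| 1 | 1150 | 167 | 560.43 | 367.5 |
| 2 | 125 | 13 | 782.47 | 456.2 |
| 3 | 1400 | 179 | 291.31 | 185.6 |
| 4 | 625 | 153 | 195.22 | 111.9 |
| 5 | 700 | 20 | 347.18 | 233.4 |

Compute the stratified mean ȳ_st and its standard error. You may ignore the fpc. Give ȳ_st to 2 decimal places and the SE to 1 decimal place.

ȳ_st = Σ W_h ȳ_h = (1150·560.43 + 125·782.47 + 1400·291.31 + 625·195.22 + 700·347.18)/4000 = 378.79394
V̂(ȳ_st) = Σ W_h² s_h²/n_h, with W_h = N_h/N and N = 4000:
  stratum 1: (1150/4000)²·367.5²/167 = 66.8458
  stratum 2: (125/4000)²·456.2²/13 = 15.6339
  stratum 3: (1400/4000)²·185.6²/179 = 23.5743
  stratum 4: (625/4000)²·111.9²/153 = 1.99806
  stratum 5: (700/4000)²·233.4²/20 = 83.4157
V̂(ȳ_st) = 191.468
SE(ȳ_st) = √191.468 = 13.8372

ȳ_st ≈ 378.79, SE ≈ 13.8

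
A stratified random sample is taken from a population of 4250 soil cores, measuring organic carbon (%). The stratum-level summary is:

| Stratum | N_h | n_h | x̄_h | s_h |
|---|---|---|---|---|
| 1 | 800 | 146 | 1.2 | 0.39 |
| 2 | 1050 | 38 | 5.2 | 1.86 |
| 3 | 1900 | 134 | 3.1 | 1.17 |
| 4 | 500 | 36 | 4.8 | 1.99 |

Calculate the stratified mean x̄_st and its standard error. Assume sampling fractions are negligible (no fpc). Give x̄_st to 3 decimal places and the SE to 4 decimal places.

x̄_st ≈ 3.461, SE ≈ 0.0957

x̄_st = Σ W_h x̄_h = (800·1.2 + 1050·5.2 + 1900·3.1 + 500·4.8)/4250 = 3.46118
V̂(x̄_st) = Σ W_h² s_h²/n_h, with W_h = N_h/N and N = 4250:
  stratum 1: (800/4250)²·0.39²/146 = 3.69129e-05
  stratum 2: (1050/4250)²·1.86²/38 = 0.00555703
  stratum 3: (1900/4250)²·1.17²/134 = 0.00204172
  stratum 4: (500/4250)²·1.99²/36 = 0.00152253
V̂(x̄_st) = 0.0091582
SE(x̄_st) = √0.0091582 = 0.0956985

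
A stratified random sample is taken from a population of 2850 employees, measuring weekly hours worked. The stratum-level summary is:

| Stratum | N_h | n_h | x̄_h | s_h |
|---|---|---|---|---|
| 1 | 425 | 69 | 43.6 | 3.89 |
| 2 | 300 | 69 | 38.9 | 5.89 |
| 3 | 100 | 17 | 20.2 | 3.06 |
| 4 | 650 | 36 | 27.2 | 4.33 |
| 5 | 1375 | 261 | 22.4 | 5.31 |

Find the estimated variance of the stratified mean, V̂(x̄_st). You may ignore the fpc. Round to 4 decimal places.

V̂(x̄_st) = Σ W_h² s_h²/n_h, with W_h = N_h/N and N = 2850:
  stratum 1: (425/2850)²·3.89²/69 = 0.00487684
  stratum 2: (300/2850)²·5.89²/69 = 0.00557101
  stratum 3: (100/2850)²·3.06²/17 = 0.000678116
  stratum 4: (650/2850)²·4.33²/36 = 0.0270901
  stratum 5: (1375/2850)²·5.31²/261 = 0.0251457
V̂(x̄_st) = 0.0633618

V̂(x̄_st) ≈ 0.0634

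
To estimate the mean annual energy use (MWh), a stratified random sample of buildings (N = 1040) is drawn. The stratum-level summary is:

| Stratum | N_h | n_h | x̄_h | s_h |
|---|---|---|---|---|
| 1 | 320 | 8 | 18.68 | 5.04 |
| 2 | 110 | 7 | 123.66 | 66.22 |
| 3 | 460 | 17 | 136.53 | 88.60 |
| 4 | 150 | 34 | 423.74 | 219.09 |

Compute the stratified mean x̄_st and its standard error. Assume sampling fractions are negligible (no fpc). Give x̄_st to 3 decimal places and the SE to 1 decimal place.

x̄_st ≈ 140.332, SE ≈ 11.3

x̄_st = Σ W_h x̄_h = (320·18.68 + 110·123.66 + 460·136.53 + 150·423.74)/1040 = 140.33173
V̂(x̄_st) = Σ W_h² s_h²/n_h, with W_h = N_h/N and N = 1040:
  stratum 1: (320/1040)²·5.04²/8 = 0.300611
  stratum 2: (110/1040)²·66.22²/7 = 7.00808
  stratum 3: (460/1040)²·88.60²/17 = 90.3374
  stratum 4: (150/1040)²·219.09²/34 = 29.3685
V̂(x̄_st) = 127.015
SE(x̄_st) = √127.015 = 11.2701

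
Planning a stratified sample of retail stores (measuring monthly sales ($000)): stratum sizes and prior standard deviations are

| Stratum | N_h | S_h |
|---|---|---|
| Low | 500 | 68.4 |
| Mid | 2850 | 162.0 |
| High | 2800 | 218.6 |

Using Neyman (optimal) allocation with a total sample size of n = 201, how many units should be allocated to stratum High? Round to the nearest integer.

Neyman allocation: n_h = n · N_h S_h / Σ N_i S_i, with n = 201.
  stratum Low: N_h·S_h = 500·68.4 = 34200.00
  stratum Mid: N_h·S_h = 2850·162.0 = 461700.00
  stratum High: N_h·S_h = 2800·218.6 = 612080.00
Σ N_h S_h = 1107980.00
n for stratum High = 201·612080.00/1107980.00 = 111.038 → 111

111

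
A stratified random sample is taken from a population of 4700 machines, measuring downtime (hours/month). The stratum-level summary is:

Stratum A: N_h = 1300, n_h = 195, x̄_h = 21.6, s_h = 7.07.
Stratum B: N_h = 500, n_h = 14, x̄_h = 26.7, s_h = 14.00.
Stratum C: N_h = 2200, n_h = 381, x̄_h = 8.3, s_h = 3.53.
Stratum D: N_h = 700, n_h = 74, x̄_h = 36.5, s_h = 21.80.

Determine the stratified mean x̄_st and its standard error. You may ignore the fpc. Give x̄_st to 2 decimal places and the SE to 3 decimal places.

x̄_st ≈ 18.14, SE ≈ 0.572

x̄_st = Σ W_h x̄_h = (1300·21.6 + 500·26.7 + 2200·8.3 + 700·36.5)/4700 = 18.13617
V̂(x̄_st) = Σ W_h² s_h²/n_h, with W_h = N_h/N and N = 4700:
  stratum A: (1300/4700)²·7.07²/195 = 0.0196108
  stratum B: (500/4700)²·14.00²/14 = 0.158443
  stratum C: (2200/4700)²·3.53²/381 = 0.00716596
  stratum D: (700/4700)²·21.80²/74 = 0.142456
V̂(x̄_st) = 0.327676
SE(x̄_st) = √0.327676 = 0.57243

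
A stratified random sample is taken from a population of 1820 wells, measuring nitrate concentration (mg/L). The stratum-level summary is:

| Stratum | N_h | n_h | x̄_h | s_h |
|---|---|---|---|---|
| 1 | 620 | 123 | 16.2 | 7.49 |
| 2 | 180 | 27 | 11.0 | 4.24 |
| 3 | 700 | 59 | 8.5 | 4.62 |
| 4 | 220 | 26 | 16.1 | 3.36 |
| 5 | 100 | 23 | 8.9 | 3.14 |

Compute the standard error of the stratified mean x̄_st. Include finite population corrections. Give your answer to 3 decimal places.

V̂(x̄_st) = Σ W_h² (1 − n_h/N_h) s_h²/n_h, with W_h = N_h/N and N = 1820:
  stratum 1: (620/1820)²·(1 − 123/620)·7.49²/123 = 0.0424291
  stratum 2: (180/1820)²·(1 − 27/180)·4.24²/27 = 0.00553591
  stratum 3: (700/1820)²·(1 − 59/700)·4.62²/59 = 0.0490055
  stratum 4: (220/1820)²·(1 − 26/220)·3.36²/26 = 0.00559483
  stratum 5: (100/1820)²·(1 − 23/100)·3.14²/23 = 0.000996505
V̂(x̄_st) = 0.103562
SE(x̄_st) = √0.103562 = 0.32181

SE(x̄_st) ≈ 0.322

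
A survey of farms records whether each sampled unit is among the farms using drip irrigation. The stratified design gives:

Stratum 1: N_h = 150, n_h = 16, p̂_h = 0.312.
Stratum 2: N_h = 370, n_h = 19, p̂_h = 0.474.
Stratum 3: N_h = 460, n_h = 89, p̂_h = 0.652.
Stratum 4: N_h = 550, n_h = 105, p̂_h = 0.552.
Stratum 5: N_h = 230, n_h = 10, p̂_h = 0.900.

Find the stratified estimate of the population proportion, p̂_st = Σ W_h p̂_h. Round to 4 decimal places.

p̂_st ≈ 0.5868

N = 1760; stratum weights W_h = N_h/N.
p̂_st = Σ W_h p̂_h = (150·0.312 + 370·0.474 + 460·0.652 + 550·0.552 + 230·0.900)/1760 = 0.58676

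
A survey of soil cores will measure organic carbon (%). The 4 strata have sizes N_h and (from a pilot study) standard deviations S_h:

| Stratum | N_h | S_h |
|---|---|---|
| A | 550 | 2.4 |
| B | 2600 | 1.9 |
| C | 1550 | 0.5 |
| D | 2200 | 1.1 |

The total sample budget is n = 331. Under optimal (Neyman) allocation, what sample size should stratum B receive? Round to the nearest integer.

173

Neyman allocation: n_h = n · N_h S_h / Σ N_i S_i, with n = 331.
  stratum A: N_h·S_h = 550·2.4 = 1320.00
  stratum B: N_h·S_h = 2600·1.9 = 4940.00
  stratum C: N_h·S_h = 1550·0.5 = 775.00
  stratum D: N_h·S_h = 2200·1.1 = 2420.00
Σ N_h S_h = 9455.00
n for stratum B = 331·4940.00/9455.00 = 172.939 → 173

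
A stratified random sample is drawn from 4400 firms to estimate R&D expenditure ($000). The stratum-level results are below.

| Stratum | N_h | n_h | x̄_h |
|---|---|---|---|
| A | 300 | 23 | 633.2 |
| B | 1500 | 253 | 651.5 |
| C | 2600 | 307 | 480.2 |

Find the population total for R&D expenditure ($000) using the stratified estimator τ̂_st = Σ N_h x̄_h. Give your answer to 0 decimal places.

τ̂_st = Σ N_h x̄_h = 300·633.2 + 1500·651.5 + 2600·480.2 = 2415730

τ̂_st ≈ 2415730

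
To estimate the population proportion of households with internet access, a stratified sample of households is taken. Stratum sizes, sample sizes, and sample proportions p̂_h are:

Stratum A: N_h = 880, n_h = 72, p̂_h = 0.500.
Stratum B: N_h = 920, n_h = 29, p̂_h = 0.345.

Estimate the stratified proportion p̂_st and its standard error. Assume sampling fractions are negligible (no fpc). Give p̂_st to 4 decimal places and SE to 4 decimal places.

N = 1800; stratum weights W_h = N_h/N.
p̂_st = Σ W_h p̂_h = (880·0.500 + 920·0.345)/1800 = 0.42078
V̂(p̂_st) = Σ W_h² p̂_h(1−p̂_h)/(n_h−1):
  stratum A: (880/1800)²·0.500·0.500/71 = 0.000841593
  stratum B: (920/1800)²·0.345·0.655/28 = 0.0021083
V̂(p̂_st) = 0.0029499; SE = √V̂ = 0.0543129

p̂_st ≈ 0.4208, SE ≈ 0.0543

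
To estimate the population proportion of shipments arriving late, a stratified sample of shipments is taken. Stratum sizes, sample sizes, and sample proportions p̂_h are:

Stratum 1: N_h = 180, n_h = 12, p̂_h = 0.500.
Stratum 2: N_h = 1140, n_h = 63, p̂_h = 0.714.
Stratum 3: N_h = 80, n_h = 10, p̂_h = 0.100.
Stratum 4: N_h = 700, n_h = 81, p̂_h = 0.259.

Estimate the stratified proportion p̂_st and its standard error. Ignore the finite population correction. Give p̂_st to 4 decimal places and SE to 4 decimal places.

N = 2100; stratum weights W_h = N_h/N.
p̂_st = Σ W_h p̂_h = (180·0.500 + 1140·0.714 + 80·0.100 + 700·0.259)/2100 = 0.52060
V̂(p̂_st) = Σ W_h² p̂_h(1−p̂_h)/(n_h−1):
  stratum 1: (180/2100)²·0.500·0.500/11 = 0.000166976
  stratum 2: (1140/2100)²·0.714·0.286/62 = 0.000970608
  stratum 3: (80/2100)²·0.100·0.900/9 = 1.45125e-05
  stratum 4: (700/2100)²·0.259·0.741/80 = 0.000266554
V̂(p̂_st) = 0.00141865; SE = √V̂ = 0.037665

p̂_st ≈ 0.5206, SE ≈ 0.0377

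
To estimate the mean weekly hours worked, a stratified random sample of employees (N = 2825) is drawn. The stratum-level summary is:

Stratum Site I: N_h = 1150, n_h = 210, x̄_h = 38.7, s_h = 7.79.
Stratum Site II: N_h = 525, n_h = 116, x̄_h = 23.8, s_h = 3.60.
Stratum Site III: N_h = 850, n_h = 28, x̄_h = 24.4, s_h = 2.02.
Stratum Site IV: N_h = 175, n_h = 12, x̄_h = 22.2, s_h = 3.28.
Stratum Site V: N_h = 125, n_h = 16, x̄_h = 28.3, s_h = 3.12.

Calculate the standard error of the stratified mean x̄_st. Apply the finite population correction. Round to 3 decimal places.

SE(x̄_st) ≈ 0.243

V̂(x̄_st) = Σ W_h² (1 − n_h/N_h) s_h²/n_h, with W_h = N_h/N and N = 2825:
  stratum Site I: (1150/2825)²·(1 − 210/1150)·7.79²/210 = 0.0391421
  stratum Site II: (525/2825)²·(1 − 116/525)·3.60²/116 = 0.00300603
  stratum Site III: (850/2825)²·(1 − 28/850)·2.02²/28 = 0.0127585
  stratum Site IV: (175/2825)²·(1 − 12/175)·3.28²/12 = 0.00320446
  stratum Site V: (125/2825)²·(1 − 16/125)·3.12²/16 = 0.0010387
V̂(x̄_st) = 0.0591498
SE(x̄_st) = √0.0591498 = 0.243207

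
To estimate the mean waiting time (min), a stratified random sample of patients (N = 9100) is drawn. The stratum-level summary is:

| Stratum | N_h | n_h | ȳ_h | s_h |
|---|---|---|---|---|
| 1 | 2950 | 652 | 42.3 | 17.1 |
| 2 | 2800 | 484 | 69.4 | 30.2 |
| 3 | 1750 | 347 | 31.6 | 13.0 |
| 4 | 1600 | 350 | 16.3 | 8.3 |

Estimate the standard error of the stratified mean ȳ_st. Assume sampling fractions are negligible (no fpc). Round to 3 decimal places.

V̂(ȳ_st) = Σ W_h² s_h²/n_h, with W_h = N_h/N and N = 9100:
  stratum 1: (2950/9100)²·17.1²/652 = 0.0471309
  stratum 2: (2800/9100)²·30.2²/484 = 0.178403
  stratum 3: (1750/9100)²·13.0²/347 = 0.0180115
  stratum 4: (1600/9100)²·8.3²/350 = 0.00608479
V̂(ȳ_st) = 0.24963
SE(ȳ_st) = √0.24963 = 0.49963

SE(ȳ_st) ≈ 0.500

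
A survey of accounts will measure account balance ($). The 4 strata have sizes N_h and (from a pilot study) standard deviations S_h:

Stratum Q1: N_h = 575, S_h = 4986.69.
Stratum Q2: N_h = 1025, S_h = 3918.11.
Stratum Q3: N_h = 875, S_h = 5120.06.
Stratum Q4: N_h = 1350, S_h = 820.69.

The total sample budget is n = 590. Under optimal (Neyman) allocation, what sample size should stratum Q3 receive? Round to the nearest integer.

212

Neyman allocation: n_h = n · N_h S_h / Σ N_i S_i, with n = 590.
  stratum Q1: N_h·S_h = 575·4986.69 = 2867346.75
  stratum Q2: N_h·S_h = 1025·3918.11 = 4016062.75
  stratum Q3: N_h·S_h = 875·5120.06 = 4480052.50
  stratum Q4: N_h·S_h = 1350·820.69 = 1107931.50
Σ N_h S_h = 12471393.50
n for stratum Q3 = 590·4480052.50/12471393.50 = 211.944 → 212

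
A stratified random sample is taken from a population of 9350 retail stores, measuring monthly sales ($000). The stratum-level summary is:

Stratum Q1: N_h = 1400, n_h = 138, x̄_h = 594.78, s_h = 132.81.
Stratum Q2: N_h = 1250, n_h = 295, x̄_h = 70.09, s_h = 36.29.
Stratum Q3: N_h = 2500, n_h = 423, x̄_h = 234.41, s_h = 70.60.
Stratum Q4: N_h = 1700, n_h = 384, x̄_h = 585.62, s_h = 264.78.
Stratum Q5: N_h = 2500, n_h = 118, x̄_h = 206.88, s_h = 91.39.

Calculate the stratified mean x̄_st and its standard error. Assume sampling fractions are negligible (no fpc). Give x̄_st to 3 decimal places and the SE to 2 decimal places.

x̄_st ≈ 322.897, SE ≈ 3.86

x̄_st = Σ W_h x̄_h = (1400·594.78 + 1250·70.09 + 2500·234.41 + 1700·585.62 + 2500·206.88)/9350 = 322.89663
V̂(x̄_st) = Σ W_h² s_h²/n_h, with W_h = N_h/N and N = 9350:
  stratum Q1: (1400/9350)²·132.81²/138 = 2.8656
  stratum Q2: (1250/9350)²·36.29²/295 = 0.07979
  stratum Q3: (2500/9350)²·70.60²/423 = 0.842414
  stratum Q4: (1700/9350)²·264.78²/384 = 6.03551
  stratum Q5: (2500/9350)²·91.39²/118 = 5.06025
V̂(x̄_st) = 14.8836
SE(x̄_st) = √14.8836 = 3.85792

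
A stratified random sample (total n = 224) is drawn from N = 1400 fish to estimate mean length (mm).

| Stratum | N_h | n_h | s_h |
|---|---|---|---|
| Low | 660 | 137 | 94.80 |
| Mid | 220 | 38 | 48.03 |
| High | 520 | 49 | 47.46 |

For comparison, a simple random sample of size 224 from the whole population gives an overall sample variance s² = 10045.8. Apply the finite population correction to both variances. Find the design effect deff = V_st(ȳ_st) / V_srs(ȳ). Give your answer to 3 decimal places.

deff ≈ 0.492

V̂(ȳ_st) = Σ W_h² (1 − n_h/N_h) s_h²/n_h, with W_h = N_h/N and N = 1400:
  stratum Low: (660/1400)²·(1 − 137/660)·94.80²/137 = 11.5528
  stratum Mid: (220/1400)²·(1 − 38/220)·48.03²/38 = 1.24017
  stratum High: (520/1400)²·(1 − 49/520)·47.46²/49 = 5.74417
V_st = 18.5371
V_srs = (1 − 224/1400)·10045.8/224 = 37.6717
deff = V_st / V_srs = 18.5371/37.6717 = 0.4921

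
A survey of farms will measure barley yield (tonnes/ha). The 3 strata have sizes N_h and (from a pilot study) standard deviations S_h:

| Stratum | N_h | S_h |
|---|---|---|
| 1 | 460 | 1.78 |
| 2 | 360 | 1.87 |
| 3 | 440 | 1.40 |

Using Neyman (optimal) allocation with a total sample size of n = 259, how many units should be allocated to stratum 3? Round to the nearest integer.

76

Neyman allocation: n_h = n · N_h S_h / Σ N_i S_i, with n = 259.
  stratum 1: N_h·S_h = 460·1.78 = 818.80
  stratum 2: N_h·S_h = 360·1.87 = 673.20
  stratum 3: N_h·S_h = 440·1.40 = 616.00
Σ N_h S_h = 2108.00
n for stratum 3 = 259·616.00/2108.00 = 75.685 → 76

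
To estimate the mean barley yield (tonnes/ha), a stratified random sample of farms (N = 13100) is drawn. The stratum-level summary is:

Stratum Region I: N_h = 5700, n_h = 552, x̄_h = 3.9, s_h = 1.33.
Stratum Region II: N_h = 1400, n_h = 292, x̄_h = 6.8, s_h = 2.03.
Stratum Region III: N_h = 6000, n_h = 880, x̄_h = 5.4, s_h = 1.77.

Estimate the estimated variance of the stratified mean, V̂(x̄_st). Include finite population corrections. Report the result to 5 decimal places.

V̂(x̄_st) ≈ 0.00131

V̂(x̄_st) = Σ W_h² (1 − n_h/N_h) s_h²/n_h, with W_h = N_h/N and N = 13100:
  stratum Region I: (5700/13100)²·(1 − 552/5700)·1.33²/552 = 0.000547943
  stratum Region II: (1400/13100)²·(1 − 292/1400)·2.03²/292 = 0.000127566
  stratum Region III: (6000/13100)²·(1 − 880/6000)·1.77²/880 = 0.000637298
V̂(x̄_st) = 0.00131281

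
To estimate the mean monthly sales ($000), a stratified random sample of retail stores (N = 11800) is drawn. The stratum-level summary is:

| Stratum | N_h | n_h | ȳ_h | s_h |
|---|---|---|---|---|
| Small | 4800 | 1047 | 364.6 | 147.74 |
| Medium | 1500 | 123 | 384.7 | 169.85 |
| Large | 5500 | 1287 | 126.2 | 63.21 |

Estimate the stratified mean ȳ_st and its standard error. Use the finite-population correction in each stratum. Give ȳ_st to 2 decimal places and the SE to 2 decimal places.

ȳ_st ≈ 256.04, SE ≈ 2.59

ȳ_st = Σ W_h ȳ_h = (4800·364.6 + 1500·384.7 + 5500·126.2)/11800 = 256.03644
V̂(ȳ_st) = Σ W_h² (1 − n_h/N_h) s_h²/n_h, with W_h = N_h/N and N = 11800:
  stratum Small: (4800/11800)²·(1 − 1047/4800)·147.74²/1047 = 2.69715
  stratum Medium: (1500/11800)²·(1 − 123/1500)·169.85²/123 = 3.47926
  stratum Large: (5500/11800)²·(1 − 1287/5500)·63.21²/1287 = 0.516634
V̂(ȳ_st) = 6.69305
SE(ȳ_st) = √6.69305 = 2.58709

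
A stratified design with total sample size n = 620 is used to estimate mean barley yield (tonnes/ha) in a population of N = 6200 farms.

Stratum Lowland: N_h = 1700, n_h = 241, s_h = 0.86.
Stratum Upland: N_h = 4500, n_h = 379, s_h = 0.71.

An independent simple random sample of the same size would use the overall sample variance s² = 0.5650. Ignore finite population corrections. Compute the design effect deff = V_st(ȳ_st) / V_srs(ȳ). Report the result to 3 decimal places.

V̂(ȳ_st) = Σ W_h² s_h²/n_h, with W_h = N_h/N and N = 6200:
  stratum Lowland: (1700/6200)²·0.86²/241 = 0.000230725
  stratum Upland: (4500/6200)²·0.71²/379 = 0.000700679
V_st = 0.000931404
V_srs = s²/n = 0.5650/620 = 0.00091129
deff = V_st / V_srs = 0.000931404/0.00091129 = 1.0221

deff ≈ 1.022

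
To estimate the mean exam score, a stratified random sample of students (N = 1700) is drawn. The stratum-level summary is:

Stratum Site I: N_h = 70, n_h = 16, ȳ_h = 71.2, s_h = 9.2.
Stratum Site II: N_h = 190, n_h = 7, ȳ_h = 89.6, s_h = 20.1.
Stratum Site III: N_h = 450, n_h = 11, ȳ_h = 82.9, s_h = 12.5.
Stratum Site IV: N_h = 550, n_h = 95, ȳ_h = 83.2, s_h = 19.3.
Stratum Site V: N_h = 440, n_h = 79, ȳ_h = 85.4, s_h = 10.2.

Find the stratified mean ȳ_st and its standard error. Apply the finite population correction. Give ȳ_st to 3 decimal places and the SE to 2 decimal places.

ȳ_st = Σ W_h ȳ_h = (70·71.2 + 190·89.6 + 450·82.9 + 550·83.2 + 440·85.4)/1700 = 83.91118
V̂(ȳ_st) = Σ W_h² (1 − n_h/N_h) s_h²/n_h, with W_h = N_h/N and N = 1700:
  stratum Site I: (70/1700)²·(1 − 16/70)·9.2²/16 = 0.0069191
  stratum Site II: (190/1700)²·(1 − 7/190)·20.1²/7 = 0.694386
  stratum Site III: (450/1700)²·(1 − 11/450)·12.5²/11 = 0.970972
  stratum Site IV: (550/1700)²·(1 − 95/550)·19.3²/95 = 0.339521
  stratum Site V: (440/1700)²·(1 − 79/440)·10.2²/79 = 0.0723828
V̂(ȳ_st) = 2.08418
SE(ȳ_st) = √2.08418 = 1.44367

ȳ_st ≈ 83.911, SE ≈ 1.44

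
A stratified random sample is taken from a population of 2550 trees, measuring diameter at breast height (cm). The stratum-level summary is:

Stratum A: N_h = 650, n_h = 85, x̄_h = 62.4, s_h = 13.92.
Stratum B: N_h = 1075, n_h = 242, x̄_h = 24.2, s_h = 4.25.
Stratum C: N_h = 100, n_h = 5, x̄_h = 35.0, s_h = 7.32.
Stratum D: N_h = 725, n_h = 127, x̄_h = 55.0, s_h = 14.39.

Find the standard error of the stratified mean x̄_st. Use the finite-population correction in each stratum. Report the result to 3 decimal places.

V̂(x̄_st) = Σ W_h² (1 − n_h/N_h) s_h²/n_h, with W_h = N_h/N and N = 2550:
  stratum A: (650/2550)²·(1 − 85/650)·13.92²/85 = 0.128748
  stratum B: (1075/2550)²·(1 − 242/1075)·4.25²/242 = 0.0102786
  stratum C: (100/2550)²·(1 − 5/100)·7.32²/5 = 0.0156565
  stratum D: (725/2550)²·(1 − 127/725)·14.39²/127 = 0.108712
V̂(x̄_st) = 0.263395
SE(x̄_st) = √0.263395 = 0.51322

SE(x̄_st) ≈ 0.513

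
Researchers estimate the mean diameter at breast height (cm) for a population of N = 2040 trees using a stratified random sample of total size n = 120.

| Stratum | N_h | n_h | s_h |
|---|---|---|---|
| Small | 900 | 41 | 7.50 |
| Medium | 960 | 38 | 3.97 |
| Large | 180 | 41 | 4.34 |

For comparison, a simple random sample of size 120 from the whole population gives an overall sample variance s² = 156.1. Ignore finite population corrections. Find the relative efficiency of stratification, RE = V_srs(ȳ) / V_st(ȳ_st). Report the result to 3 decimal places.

RE ≈ 3.589

V̂(ȳ_st) = Σ W_h² s_h²/n_h, with W_h = N_h/N and N = 2040:
  stratum Small: (900/2040)²·7.50²/41 = 0.267032
  stratum Medium: (960/2040)²·3.97²/38 = 0.0918501
  stratum Large: (180/2040)²·4.34²/41 = 0.00357668
V_st = 0.362459
V_srs = s²/n = 156.1/120 = 1.30083
Relative efficiency = V_srs / V_st = 1.30083/0.362459 = 3.5889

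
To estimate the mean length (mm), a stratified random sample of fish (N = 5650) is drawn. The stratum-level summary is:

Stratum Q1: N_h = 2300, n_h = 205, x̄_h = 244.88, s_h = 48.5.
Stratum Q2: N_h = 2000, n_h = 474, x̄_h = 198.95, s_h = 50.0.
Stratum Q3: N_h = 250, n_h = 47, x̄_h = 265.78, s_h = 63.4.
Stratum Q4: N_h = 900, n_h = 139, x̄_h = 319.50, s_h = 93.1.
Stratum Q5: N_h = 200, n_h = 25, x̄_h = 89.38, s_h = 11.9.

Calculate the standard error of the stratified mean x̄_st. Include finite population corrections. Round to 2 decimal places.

SE(x̄_st) ≈ 1.93

V̂(x̄_st) = Σ W_h² (1 − n_h/N_h) s_h²/n_h, with W_h = N_h/N and N = 5650:
  stratum Q1: (2300/5650)²·(1 − 205/2300)·48.5²/205 = 1.73199
  stratum Q2: (2000/5650)²·(1 − 474/2000)·50.0²/474 = 0.504254
  stratum Q3: (250/5650)²·(1 − 47/250)·63.4²/47 = 0.135963
  stratum Q4: (900/5650)²·(1 − 139/900)·93.1²/139 = 1.33787
  stratum Q5: (200/5650)²·(1 − 25/200)·11.9²/25 = 0.00621048
V̂(x̄_st) = 3.71629
SE(x̄_st) = √3.71629 = 1.92777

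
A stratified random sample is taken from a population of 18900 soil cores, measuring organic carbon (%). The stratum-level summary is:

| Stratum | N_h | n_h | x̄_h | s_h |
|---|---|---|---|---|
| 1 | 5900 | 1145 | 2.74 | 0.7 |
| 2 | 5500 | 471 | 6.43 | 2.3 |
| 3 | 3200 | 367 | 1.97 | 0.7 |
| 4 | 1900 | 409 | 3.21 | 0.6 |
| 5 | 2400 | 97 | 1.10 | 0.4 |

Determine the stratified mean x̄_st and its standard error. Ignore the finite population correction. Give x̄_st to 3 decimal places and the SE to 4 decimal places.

x̄_st = Σ W_h x̄_h = (5900·2.74 + 5500·6.43 + 3200·1.97 + 1900·3.21 + 2400·1.10)/18900 = 3.52243
V̂(x̄_st) = Σ W_h² s_h²/n_h, with W_h = N_h/N and N = 18900:
  stratum 1: (5900/18900)²·0.7²/1145 = 4.17034e-05
  stratum 2: (5500/18900)²·2.3²/471 = 0.000951123
  stratum 3: (3200/18900)²·0.7²/367 = 3.82742e-05
  stratum 4: (1900/18900)²·0.6²/409 = 8.89534e-06
  stratum 5: (2400/18900)²·0.4²/97 = 2.65979e-05
V̂(x̄_st) = 0.00106659
SE(x̄_st) = √0.00106659 = 0.0326587

x̄_st ≈ 3.522, SE ≈ 0.0327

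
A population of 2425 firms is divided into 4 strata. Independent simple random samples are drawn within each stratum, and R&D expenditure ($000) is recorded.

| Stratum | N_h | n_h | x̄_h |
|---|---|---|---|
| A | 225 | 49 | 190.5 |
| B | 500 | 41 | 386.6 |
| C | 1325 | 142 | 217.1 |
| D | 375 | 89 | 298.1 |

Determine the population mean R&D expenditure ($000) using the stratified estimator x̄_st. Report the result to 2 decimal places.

x̄_st ≈ 262.11

N = Σ N_h = 2425. Stratum weights W_h = N_h/N.
x̄_st = (225·190.5 + 500·386.6 + 1325·217.1 + 375·298.1) / 2425 = 262.1062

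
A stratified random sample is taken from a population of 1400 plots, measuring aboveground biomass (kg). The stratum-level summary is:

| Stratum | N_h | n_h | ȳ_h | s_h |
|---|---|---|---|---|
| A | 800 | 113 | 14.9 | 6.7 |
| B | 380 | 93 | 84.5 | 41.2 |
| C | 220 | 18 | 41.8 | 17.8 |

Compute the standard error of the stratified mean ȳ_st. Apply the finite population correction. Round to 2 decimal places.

V̂(ȳ_st) = Σ W_h² (1 − n_h/N_h) s_h²/n_h, with W_h = N_h/N and N = 1400:
  stratum A: (800/1400)²·(1 − 113/800)·6.7²/113 = 0.111394
  stratum B: (380/1400)²·(1 − 93/380)·41.2²/93 = 1.0156
  stratum C: (220/1400)²·(1 − 18/220)·17.8²/18 = 0.399103
V̂(ȳ_st) = 1.52609
SE(ȳ_st) = √1.52609 = 1.23535

SE(ȳ_st) ≈ 1.24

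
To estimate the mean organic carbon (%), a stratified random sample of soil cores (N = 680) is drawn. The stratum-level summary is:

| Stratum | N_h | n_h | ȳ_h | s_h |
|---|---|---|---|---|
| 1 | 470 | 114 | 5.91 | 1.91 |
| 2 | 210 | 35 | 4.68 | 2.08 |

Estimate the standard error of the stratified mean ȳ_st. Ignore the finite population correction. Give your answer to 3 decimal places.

V̂(ȳ_st) = Σ W_h² s_h²/n_h, with W_h = N_h/N and N = 680:
  stratum 1: (470/680)²·1.91²/114 = 0.0152876
  stratum 2: (210/680)²·2.08²/35 = 0.0117891
V̂(ȳ_st) = 0.0270767
SE(ȳ_st) = √0.0270767 = 0.16455

SE(ȳ_st) ≈ 0.165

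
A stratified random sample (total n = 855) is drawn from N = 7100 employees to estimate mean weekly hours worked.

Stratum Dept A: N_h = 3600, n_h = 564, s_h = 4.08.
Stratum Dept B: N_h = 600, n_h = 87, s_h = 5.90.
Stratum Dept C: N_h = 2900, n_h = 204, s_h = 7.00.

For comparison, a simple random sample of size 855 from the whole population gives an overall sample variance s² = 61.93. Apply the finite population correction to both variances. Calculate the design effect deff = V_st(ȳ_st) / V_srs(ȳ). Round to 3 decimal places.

V̂(ȳ_st) = Σ W_h² (1 − n_h/N_h) s_h²/n_h, with W_h = N_h/N and N = 7100:
  stratum Dept A: (3600/7100)²·(1 − 564/3600)·4.08²/564 = 0.00639925
  stratum Dept B: (600/7100)²·(1 − 87/600)·5.90²/87 = 0.00244307
  stratum Dept C: (2900/7100)²·(1 − 204/2900)·7.00²/204 = 0.0372535
V_st = 0.0460958
V_srs = (1 − 855/7100)·61.93/855 = 0.0637102
deff = V_st / V_srs = 0.0460958/0.0637102 = 0.7235

deff ≈ 0.724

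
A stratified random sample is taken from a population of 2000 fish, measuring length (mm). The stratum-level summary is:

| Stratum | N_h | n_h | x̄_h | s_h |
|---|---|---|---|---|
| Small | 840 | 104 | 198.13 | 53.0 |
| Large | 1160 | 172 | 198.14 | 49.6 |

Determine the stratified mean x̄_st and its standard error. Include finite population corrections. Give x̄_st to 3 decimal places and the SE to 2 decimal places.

x̄_st ≈ 198.136, SE ≈ 2.88

x̄_st = Σ W_h x̄_h = (840·198.13 + 1160·198.14)/2000 = 198.13580
V̂(x̄_st) = Σ W_h² (1 − n_h/N_h) s_h²/n_h, with W_h = N_h/N and N = 2000:
  stratum Small: (840/2000)²·(1 − 104/840)·53.0²/104 = 4.17461
  stratum Large: (1160/2000)²·(1 − 172/1160)·49.6²/172 = 4.09817
V̂(x̄_st) = 8.27278
SE(x̄_st) = √8.27278 = 2.87624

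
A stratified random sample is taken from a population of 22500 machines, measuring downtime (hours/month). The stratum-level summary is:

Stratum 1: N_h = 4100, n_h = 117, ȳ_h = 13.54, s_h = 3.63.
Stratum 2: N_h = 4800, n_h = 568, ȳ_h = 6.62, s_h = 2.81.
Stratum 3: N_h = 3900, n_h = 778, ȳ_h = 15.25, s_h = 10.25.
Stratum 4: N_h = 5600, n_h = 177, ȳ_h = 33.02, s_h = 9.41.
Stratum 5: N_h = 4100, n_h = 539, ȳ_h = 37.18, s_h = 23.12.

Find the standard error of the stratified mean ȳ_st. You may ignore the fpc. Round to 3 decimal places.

SE(ȳ_st) ≈ 0.269

V̂(ȳ_st) = Σ W_h² s_h²/n_h, with W_h = N_h/N and N = 22500:
  stratum 1: (4100/22500)²·3.63²/117 = 0.00373964
  stratum 2: (4800/22500)²·2.81²/568 = 0.000632677
  stratum 3: (3900/22500)²·10.25²/778 = 0.00405726
  stratum 4: (5600/22500)²·9.41²/177 = 0.0309897
  stratum 5: (4100/22500)²·23.12²/539 = 0.0329298
V̂(ȳ_st) = 0.0723491
SE(ȳ_st) = √0.0723491 = 0.268978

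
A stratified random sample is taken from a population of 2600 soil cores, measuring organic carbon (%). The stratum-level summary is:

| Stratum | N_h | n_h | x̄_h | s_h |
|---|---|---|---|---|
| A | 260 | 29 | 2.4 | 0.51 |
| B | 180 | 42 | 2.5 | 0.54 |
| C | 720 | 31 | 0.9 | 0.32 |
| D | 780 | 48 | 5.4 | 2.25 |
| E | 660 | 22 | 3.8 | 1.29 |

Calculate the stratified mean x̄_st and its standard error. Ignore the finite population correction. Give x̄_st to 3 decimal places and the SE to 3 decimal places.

x̄_st = Σ W_h x̄_h = (260·2.4 + 180·2.5 + 720·0.9 + 780·5.4 + 660·3.8)/2600 = 3.24692
V̂(x̄_st) = Σ W_h² s_h²/n_h, with W_h = N_h/N and N = 2600:
  stratum A: (260/2600)²·0.51²/29 = 8.96897e-05
  stratum B: (180/2600)²·0.54²/42 = 3.32764e-05
  stratum C: (720/2600)²·0.32²/31 = 0.000253312
  stratum D: (780/2600)²·2.25²/48 = 0.00949219
  stratum E: (660/2600)²·1.29²/22 = 0.00487414
V̂(x̄_st) = 0.0147426
SE(x̄_st) = √0.0147426 = 0.121419

x̄_st ≈ 3.247, SE ≈ 0.121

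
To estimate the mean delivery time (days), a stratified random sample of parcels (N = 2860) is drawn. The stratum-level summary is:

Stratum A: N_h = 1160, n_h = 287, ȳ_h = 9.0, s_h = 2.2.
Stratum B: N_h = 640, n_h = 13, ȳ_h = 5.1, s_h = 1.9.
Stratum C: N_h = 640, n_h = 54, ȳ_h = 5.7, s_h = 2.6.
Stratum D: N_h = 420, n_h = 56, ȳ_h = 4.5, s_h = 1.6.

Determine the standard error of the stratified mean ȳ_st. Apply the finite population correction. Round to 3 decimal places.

V̂(ȳ_st) = Σ W_h² (1 − n_h/N_h) s_h²/n_h, with W_h = N_h/N and N = 2860:
  stratum A: (1160/2860)²·(1 − 287/1160)·2.2²/287 = 0.00208787
  stratum B: (640/2860)²·(1 − 13/640)·1.9²/13 = 0.0136232
  stratum C: (640/2860)²·(1 − 54/640)·2.6²/54 = 0.00573982
  stratum D: (420/2860)²·(1 − 56/420)·1.6²/56 = 0.000854418
V̂(ȳ_st) = 0.0223053
SE(ȳ_st) = √0.0223053 = 0.14935

SE(ȳ_st) ≈ 0.149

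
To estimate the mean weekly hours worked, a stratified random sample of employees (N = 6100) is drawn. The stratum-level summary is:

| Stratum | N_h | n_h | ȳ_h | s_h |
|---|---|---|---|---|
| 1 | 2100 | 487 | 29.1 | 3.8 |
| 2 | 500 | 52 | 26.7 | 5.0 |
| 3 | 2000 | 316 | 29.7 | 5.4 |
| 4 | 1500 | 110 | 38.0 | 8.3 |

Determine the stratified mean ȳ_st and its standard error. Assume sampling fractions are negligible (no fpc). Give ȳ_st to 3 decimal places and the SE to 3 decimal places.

ȳ_st = Σ W_h ȳ_h = (2100·29.1 + 500·26.7 + 2000·29.7 + 1500·38.0)/6100 = 31.28852
V̂(ȳ_st) = Σ W_h² s_h²/n_h, with W_h = N_h/N and N = 6100:
  stratum 1: (2100/6100)²·3.8²/487 = 0.00351412
  stratum 2: (500/6100)²·5.0²/52 = 0.00323011
  stratum 3: (2000/6100)²·5.4²/316 = 0.00991975
  stratum 4: (1500/6100)²·8.3²/110 = 0.0378692
V̂(ȳ_st) = 0.0545332
SE(ȳ_st) = √0.0545332 = 0.233523

ȳ_st ≈ 31.289, SE ≈ 0.234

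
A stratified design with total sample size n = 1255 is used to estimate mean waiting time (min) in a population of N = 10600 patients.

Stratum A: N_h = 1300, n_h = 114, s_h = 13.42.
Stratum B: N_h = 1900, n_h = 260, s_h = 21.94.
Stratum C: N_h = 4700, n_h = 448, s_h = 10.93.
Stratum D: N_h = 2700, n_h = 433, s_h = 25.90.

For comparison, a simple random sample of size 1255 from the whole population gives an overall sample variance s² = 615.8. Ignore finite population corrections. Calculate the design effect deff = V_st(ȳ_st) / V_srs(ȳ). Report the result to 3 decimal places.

deff ≈ 0.481

V̂(ȳ_st) = Σ W_h² s_h²/n_h, with W_h = N_h/N and N = 10600:
  stratum A: (1300/10600)²·13.42²/114 = 0.0237616
  stratum B: (1900/10600)²·21.94²/260 = 0.0594833
  stratum C: (4700/10600)²·10.93²/448 = 0.0524259
  stratum D: (2700/10600)²·25.90²/433 = 0.100514
V_st = 0.236185
V_srs = s²/n = 615.8/1255 = 0.490677
deff = V_st / V_srs = 0.236185/0.490677 = 0.4813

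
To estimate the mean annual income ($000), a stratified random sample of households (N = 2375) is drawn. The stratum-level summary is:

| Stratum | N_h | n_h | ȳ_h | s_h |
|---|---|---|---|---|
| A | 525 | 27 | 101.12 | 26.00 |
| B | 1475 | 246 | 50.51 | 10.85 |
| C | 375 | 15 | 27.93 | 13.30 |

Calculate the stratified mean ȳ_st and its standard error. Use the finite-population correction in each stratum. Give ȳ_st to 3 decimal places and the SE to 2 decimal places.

ȳ_st = Σ W_h ȳ_h = (525·101.12 + 1475·50.51 + 375·27.93)/2375 = 58.13221
V̂(ȳ_st) = Σ W_h² (1 − n_h/N_h) s_h²/n_h, with W_h = N_h/N and N = 2375:
  stratum A: (525/2375)²·(1 − 27/525)·26.00²/27 = 1.1605
  stratum B: (1475/2375)²·(1 − 246/1475)·10.85²/246 = 0.153795
  stratum C: (375/2375)²·(1 − 15/375)·13.30²/15 = 0.28224
V̂(ȳ_st) = 1.59653
SE(ȳ_st) = √1.59653 = 1.26354

ȳ_st ≈ 58.132, SE ≈ 1.26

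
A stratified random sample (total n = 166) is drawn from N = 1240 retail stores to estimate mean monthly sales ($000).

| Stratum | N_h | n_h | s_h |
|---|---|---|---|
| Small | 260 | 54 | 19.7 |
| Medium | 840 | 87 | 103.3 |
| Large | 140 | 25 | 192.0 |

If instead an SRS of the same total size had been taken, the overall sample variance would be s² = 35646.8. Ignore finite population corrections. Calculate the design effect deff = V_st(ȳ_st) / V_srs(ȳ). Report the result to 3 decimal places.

deff ≈ 0.351

V̂(ȳ_st) = Σ W_h² s_h²/n_h, with W_h = N_h/N and N = 1240:
  stratum Small: (260/1240)²·19.7²/54 = 0.315967
  stratum Medium: (840/1240)²·103.3²/87 = 56.2855
  stratum Large: (140/1240)²·192.0²/25 = 18.7964
V_st = 75.3979
V_srs = s²/n = 35646.8/166 = 214.74
deff = V_st / V_srs = 75.3979/214.74 = 0.3511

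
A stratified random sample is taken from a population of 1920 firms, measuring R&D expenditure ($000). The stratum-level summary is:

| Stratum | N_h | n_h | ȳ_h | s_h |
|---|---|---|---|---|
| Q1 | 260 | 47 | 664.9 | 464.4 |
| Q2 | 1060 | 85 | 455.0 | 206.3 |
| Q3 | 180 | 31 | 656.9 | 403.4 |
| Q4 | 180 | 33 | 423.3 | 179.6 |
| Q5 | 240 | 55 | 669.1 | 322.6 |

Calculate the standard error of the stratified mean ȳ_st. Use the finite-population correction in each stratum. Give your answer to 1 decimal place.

V̂(ȳ_st) = Σ W_h² (1 − n_h/N_h) s_h²/n_h, with W_h = N_h/N and N = 1920:
  stratum Q1: (260/1920)²·(1 − 47/260)·464.4²/47 = 68.9346
  stratum Q2: (1060/1920)²·(1 − 85/1060)·206.3²/85 = 140.374
  stratum Q3: (180/1920)²·(1 − 31/180)·403.4²/31 = 38.1915
  stratum Q4: (180/1920)²·(1 − 33/180)·179.6²/33 = 7.01594
  stratum Q5: (240/1920)²·(1 − 55/240)·322.6²/55 = 22.7901
V̂(ȳ_st) = 277.306
SE(ȳ_st) = √277.306 = 16.6525

SE(ȳ_st) ≈ 16.7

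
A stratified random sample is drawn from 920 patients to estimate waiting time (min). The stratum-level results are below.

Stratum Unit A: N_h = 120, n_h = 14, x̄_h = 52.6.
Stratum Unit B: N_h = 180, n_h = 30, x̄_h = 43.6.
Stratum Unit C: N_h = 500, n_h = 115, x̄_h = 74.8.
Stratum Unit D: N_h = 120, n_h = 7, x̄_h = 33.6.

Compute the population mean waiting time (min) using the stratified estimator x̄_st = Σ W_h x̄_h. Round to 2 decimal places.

x̄_st ≈ 60.43

N = Σ N_h = 920. Stratum weights W_h = N_h/N.
x̄_st = (120·52.6 + 180·43.6 + 500·74.8 + 120·33.6) / 920 = 60.4261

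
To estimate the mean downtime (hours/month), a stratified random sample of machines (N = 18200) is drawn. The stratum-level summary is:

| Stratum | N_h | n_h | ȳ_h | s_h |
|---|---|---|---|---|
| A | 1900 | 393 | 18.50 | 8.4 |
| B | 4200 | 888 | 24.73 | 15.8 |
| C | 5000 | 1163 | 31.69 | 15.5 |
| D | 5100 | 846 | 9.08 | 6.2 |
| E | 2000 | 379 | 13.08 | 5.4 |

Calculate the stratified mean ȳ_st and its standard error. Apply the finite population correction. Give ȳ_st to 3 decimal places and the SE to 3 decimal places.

ȳ_st ≈ 20.326, SE ≈ 0.170

ȳ_st = Σ W_h ȳ_h = (1900·18.50 + 4200·24.73 + 5000·31.69 + 5100·9.08 + 2000·13.08)/18200 = 20.32604
V̂(ȳ_st) = Σ W_h² (1 − n_h/N_h) s_h²/n_h, with W_h = N_h/N and N = 18200:
  stratum A: (1900/18200)²·(1 − 393/1900)·8.4²/393 = 0.00155199
  stratum B: (4200/18200)²·(1 − 888/4200)·15.8²/888 = 0.0118059
  stratum C: (5000/18200)²·(1 − 1163/5000)·15.5²/1163 = 0.0119647
  stratum D: (5100/18200)²·(1 − 846/5100)·6.2²/846 = 0.00297603
  stratum E: (2000/18200)²·(1 − 379/2000)·5.4²/379 = 0.000753041
V̂(ȳ_st) = 0.0290517
SE(ȳ_st) = √0.0290517 = 0.170445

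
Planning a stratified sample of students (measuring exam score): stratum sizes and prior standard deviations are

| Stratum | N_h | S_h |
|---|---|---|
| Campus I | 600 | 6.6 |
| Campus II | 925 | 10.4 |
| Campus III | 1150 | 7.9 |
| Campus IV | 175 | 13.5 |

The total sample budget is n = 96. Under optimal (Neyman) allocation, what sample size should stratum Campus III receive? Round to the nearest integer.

Neyman allocation: n_h = n · N_h S_h / Σ N_i S_i, with n = 96.
  stratum Campus I: N_h·S_h = 600·6.6 = 3960.00
  stratum Campus II: N_h·S_h = 925·10.4 = 9620.00
  stratum Campus III: N_h·S_h = 1150·7.9 = 9085.00
  stratum Campus IV: N_h·S_h = 175·13.5 = 2362.50
Σ N_h S_h = 25027.50
n for stratum Campus III = 96·9085.00/25027.50 = 34.848 → 35

35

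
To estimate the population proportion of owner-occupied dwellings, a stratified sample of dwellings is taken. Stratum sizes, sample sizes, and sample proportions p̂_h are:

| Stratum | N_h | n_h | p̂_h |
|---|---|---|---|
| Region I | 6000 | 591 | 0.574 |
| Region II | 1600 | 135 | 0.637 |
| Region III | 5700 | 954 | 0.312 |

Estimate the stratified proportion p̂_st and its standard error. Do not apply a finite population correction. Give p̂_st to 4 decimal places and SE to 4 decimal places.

N = 13300; stratum weights W_h = N_h/N.
p̂_st = Σ W_h p̂_h = (6000·0.574 + 1600·0.637 + 5700·0.312)/13300 = 0.46929
V̂(p̂_st) = Σ W_h² p̂_h(1−p̂_h)/(n_h−1):
  stratum Region I: (6000/13300)²·0.574·0.426/590 = 8.43468e-05
  stratum Region II: (1600/13300)²·0.637·0.363/134 = 2.49734e-05
  stratum Region III: (5700/13300)²·0.312·0.688/953 = 4.13711e-05
V̂(p̂_st) = 0.000150691; SE = √V̂ = 0.0122756

p̂_st ≈ 0.4693, SE ≈ 0.0123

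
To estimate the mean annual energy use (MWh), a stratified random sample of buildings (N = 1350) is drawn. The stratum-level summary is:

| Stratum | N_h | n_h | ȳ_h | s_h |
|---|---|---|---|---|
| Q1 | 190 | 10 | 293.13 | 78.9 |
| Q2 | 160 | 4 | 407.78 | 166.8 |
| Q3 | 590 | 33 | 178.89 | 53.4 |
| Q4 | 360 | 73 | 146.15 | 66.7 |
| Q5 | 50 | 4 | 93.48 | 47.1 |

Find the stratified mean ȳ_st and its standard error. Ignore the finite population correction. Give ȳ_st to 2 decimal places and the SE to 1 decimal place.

ȳ_st ≈ 210.20, SE ≈ 11.5

ȳ_st = Σ W_h ȳ_h = (190·293.13 + 160·407.78 + 590·178.89 + 360·146.15 + 50·93.48)/1350 = 210.20193
V̂(ȳ_st) = Σ W_h² s_h²/n_h, with W_h = N_h/N and N = 1350:
  stratum Q1: (190/1350)²·78.9²/10 = 12.3309
  stratum Q2: (160/1350)²·166.8²/4 = 97.7022
  stratum Q3: (590/1350)²·53.4²/33 = 16.5046
  stratum Q4: (360/1350)²·66.7²/73 = 4.33377
  stratum Q5: (50/1350)²·47.1²/4 = 0.760772
V̂(ȳ_st) = 131.632
SE(ȳ_st) = √131.632 = 11.4731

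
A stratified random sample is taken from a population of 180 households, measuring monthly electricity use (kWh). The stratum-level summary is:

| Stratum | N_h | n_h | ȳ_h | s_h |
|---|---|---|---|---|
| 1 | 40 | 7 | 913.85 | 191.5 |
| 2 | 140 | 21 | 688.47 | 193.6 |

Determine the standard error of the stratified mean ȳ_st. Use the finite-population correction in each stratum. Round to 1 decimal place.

V̂(ȳ_st) = Σ W_h² (1 − n_h/N_h) s_h²/n_h, with W_h = N_h/N and N = 180:
  stratum 1: (40/180)²·(1 − 7/40)·191.5²/7 = 213.436
  stratum 2: (140/180)²·(1 − 21/140)·193.6²/21 = 917.744
V̂(ȳ_st) = 1131.18
SE(ȳ_st) = √1131.18 = 33.633

SE(ȳ_st) ≈ 33.6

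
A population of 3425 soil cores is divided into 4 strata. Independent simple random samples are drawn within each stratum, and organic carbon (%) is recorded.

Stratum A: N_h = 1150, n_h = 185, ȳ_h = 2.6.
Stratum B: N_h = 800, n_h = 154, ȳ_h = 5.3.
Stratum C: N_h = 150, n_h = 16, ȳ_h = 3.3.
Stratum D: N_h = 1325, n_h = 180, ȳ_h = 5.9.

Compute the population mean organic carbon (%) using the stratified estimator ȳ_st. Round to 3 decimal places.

N = Σ N_h = 3425. Stratum weights W_h = N_h/N.
ȳ_st = (1150·2.6 + 800·5.3 + 150·3.3 + 1325·5.9) / 3425 = 4.53796

ȳ_st ≈ 4.538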